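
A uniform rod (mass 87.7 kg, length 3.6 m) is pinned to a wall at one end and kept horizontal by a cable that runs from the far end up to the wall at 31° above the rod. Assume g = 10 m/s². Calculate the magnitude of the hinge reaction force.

|H| ≈ 851 N

Take torques about the hinge: T sin 31° · 3.6 = 87.7×10×1.8 = 1578.6 N·m.
So T = 1578.6 / (0.5150 × 3.6) = 851.39 N.
ΣF_x = 0: H_x = T cos 31° = 729.79 N.
ΣF_y = 0: H_y = (87.7×10) − T sin 31° = 877 − 438.5 = 438.5 N.
|H| = √(H_x² + H_y²) = √((729.79)² + (438.5)²) = 851.39 N.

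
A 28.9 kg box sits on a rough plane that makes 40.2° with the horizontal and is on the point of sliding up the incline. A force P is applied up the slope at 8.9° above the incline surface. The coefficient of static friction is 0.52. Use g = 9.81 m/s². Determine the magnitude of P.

On the verge of sliding up the incline, friction equals μN and acts down the slope.
Perpendicular: N + P sin 8.9° = W cos 40.2° = 216.5 N.
Along incline: P cos 8.9° = W sin 40.2° + μN  with W sin 40.2° = 183 N.
Solving the pair for P and N: P = 276.7 N, N = 173.7 N (and f = μN = 90.34 N).

P ≈ 277 N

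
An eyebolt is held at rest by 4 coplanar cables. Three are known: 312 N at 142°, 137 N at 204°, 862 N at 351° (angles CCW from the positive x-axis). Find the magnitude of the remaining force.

F ≈ 480 N

Sum the known components: ΣF_x = 480.4 N, ΣF_y = 1.517 N.
For equilibrium the remaining force must supply (−ΣF_x, −ΣF_y) = (-480.4, -1.517) N.
Magnitude = √((-480.4)² + (-1.517)²) = 480.4 N; direction = atan2(-1.517, -480.4) = 180.2°.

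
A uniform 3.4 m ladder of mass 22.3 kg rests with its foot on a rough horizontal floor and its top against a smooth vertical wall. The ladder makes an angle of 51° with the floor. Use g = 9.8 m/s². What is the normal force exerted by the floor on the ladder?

ΣF_y = 0: N_floor = 22.3×9.8 = 218.54 N.

N_floor ≈ 219 N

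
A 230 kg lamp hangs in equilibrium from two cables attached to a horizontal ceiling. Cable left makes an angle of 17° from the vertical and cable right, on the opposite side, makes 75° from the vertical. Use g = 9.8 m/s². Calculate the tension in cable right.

T_right ≈ 659 N

Angles from the horizontal: cable left is 90° − 17° = 73°, cable right is 90° − 75° = 15°.
Weight W = 230 × 9.8 = 2254 N acts straight down.
Horizontal: T_left cos 73° = T_right cos 15°  →  T_left = 3.304 T_right.
Vertical: T_left sin 73° + T_right sin 15° = 2254.
Substituting the horizontal relation into the vertical equation gives 3.418 T_right = 2254, so T_right = 659.4 N.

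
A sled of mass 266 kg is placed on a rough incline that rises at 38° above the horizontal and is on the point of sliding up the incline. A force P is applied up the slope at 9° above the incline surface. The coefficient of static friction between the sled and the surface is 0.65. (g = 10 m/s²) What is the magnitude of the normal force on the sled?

On the verge of sliding up the incline, friction equals μN and acts down the slope.
Perpendicular: N + P sin 9° = W cos 38° = 2096 N.
Along incline: P cos 9° = W sin 38° + μN  with W sin 38° = 1638 N.
Solving the pair for P and N: P = 2754 N, N = 1665 N (and f = μN = 1082 N).

N ≈ 1670 N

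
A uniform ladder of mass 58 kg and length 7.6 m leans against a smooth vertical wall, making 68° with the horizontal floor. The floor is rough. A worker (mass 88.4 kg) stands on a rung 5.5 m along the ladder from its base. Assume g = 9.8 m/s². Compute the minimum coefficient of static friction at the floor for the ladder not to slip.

μ_min ≈ 0.257

ΣF_y = 0: N_floor = 58×9.8 + 88.4×9.8 = 1434.7 N.
Torques about the foot: N_wall · 7.6 sin 68° = 58×9.8×3.8 cos 68° + 88.4×9.8×5.5 cos 68° → N_wall = 368.13 N.
ΣF_x = 0: f_floor = N_wall = 368.13 N.
μ_min = f_floor / N_floor = 368.13 / 1434.7 = 0.2566.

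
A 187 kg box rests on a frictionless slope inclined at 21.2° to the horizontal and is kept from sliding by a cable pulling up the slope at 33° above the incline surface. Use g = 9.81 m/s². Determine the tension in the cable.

Take axes along and perpendicular to the incline. Weight components: W sin 21.2° = 663.4 N down-slope, W cos 21.2° = 1710 N into the surface.
Along incline: T cos 33° = W sin 21.2° → T = 791 N.
Perpendicular: N = W cos 21.2° − T sin 33° = 1280 N.

T ≈ 791 N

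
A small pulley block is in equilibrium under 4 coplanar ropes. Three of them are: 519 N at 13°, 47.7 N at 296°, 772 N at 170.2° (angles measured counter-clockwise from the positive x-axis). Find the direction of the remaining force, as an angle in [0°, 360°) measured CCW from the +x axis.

θ ≈ 319°

Sum the known components: ΣF_x = -234.1 N, ΣF_y = 205.3 N.
For equilibrium the remaining force must supply (−ΣF_x, −ΣF_y) = (234.1, -205.3) N.
Magnitude = √((234.1)² + (-205.3)²) = 311.4 N; direction = atan2(-205.3, 234.1) = 318.8°.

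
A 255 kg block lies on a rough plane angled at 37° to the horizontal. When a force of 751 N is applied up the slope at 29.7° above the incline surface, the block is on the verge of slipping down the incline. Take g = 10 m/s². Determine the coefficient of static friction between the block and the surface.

On the verge of sliding down the incline, friction is at its maximum μN and acts up the slope.
Perpendicular to incline: N = W cos 37° − P sin 29.7° = 2037 − 372.1 = 1664 N.
Along incline: P cos 29.7° + μN = W sin 37° → μ = (W sin 37° − P cos 29.7°) / N = 0.5301.

μ ≈ 0.530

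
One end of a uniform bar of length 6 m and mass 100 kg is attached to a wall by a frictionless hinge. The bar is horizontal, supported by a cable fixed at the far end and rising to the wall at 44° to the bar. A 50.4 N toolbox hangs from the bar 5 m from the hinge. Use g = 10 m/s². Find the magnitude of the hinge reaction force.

Take torques about the hinge: T sin 44° · 6 = 100×10×3 + 50.4×5 = 3252 N·m.
So T = 3252 / (0.6947 × 6) = 780.24 N.
ΣF_x = 0: H_x = T cos 44° = 561.26 N.
ΣF_y = 0: H_y = (100×10 + 50.4) − T sin 44° = 1050.4 − 542 = 508.4 N.
|H| = √(H_x² + H_y²) = √((561.26)² + (508.4)²) = 757.28 N.

|H| ≈ 757 N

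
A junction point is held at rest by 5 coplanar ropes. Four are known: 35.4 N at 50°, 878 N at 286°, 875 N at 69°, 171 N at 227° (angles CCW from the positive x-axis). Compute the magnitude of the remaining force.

Sum the known components: ΣF_x = 461.7 N, ΣF_y = -125 N.
For equilibrium the remaining force must supply (−ΣF_x, −ΣF_y) = (-461.7, 125) N.
Magnitude = √((-461.7)² + (125)²) = 478.3 N; direction = atan2(125, -461.7) = 164.8°.

F ≈ 478 N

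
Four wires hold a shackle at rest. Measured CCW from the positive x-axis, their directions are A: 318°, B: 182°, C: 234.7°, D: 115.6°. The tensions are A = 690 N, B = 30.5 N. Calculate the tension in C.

Resolve: ΣF_x = 690 cos 318° + 30.5 cos 182° + T_C cos 234.7° + T_D cos 115.6° = 0.
        ΣF_y = 690 sin 318° + 30.5 sin 182° + T_C sin 234.7° + T_D sin 115.6° = 0.
The known terms sum to (482.3, -462.8) N, so -0.5779 T_C − 0.4321 T_D = -482.3 and -0.8161 T_C + 0.9018 T_D = 462.8.
Solving simultaneously: T_C = 268.9 N, T_D = 756.5 N.

T_C ≈ 269 N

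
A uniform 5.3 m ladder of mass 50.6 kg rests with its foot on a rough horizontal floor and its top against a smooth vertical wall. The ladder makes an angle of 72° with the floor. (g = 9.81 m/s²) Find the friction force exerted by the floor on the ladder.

Torques about the foot: N_wall · 5.3 sin 72° = 50.6×9.81×2.65 cos 72° → N_wall = 80.643 N.
ΣF_x = 0: f_floor = N_wall = 80.643 N.

f ≈ 80.6 N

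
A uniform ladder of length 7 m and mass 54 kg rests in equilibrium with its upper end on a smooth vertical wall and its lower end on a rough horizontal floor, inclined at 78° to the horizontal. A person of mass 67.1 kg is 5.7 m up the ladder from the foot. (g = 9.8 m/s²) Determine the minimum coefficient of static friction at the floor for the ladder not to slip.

ΣF_y = 0: N_floor = 54×9.8 + 67.1×9.8 = 1186.8 N.
Torques about the foot: N_wall · 7 sin 78° = 54×9.8×3.5 cos 78° + 67.1×9.8×5.7 cos 78° → N_wall = 170.06 N.
ΣF_x = 0: f_floor = N_wall = 170.06 N.
μ_min = f_floor / N_floor = 170.06 / 1186.8 = 0.1433.

μ_min ≈ 0.143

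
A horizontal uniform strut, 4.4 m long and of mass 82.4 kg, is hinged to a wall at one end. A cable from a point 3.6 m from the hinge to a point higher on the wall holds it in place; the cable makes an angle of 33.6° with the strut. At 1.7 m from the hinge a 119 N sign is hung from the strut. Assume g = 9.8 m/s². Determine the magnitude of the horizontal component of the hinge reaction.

H_x ≈ 827 N

Take torques about the hinge: T sin 33.6° · 3.6 = 82.4×9.8×2.2 + 119×1.7 = 1978.8 N·m.
So T = 1978.8 / (0.5534 × 3.6) = 993.29 N.
ΣF_x = 0: H_x = T cos 33.6° = 827.33 N.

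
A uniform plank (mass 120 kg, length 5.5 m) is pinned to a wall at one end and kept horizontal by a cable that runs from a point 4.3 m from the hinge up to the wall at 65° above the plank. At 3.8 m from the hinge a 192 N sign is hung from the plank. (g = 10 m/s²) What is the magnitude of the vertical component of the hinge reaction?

Take torques about the hinge: T sin 65° · 4.3 = 120×10×2.75 + 192×3.8 = 4029.6 N·m.
So T = 4029.6 / (0.9063 × 4.3) = 1034 N.
ΣF_y = 0: H_y = (120×10 + 192) − T sin 65° = 1392 − 937.12 = 454.88 N.

|H_y| ≈ 455 N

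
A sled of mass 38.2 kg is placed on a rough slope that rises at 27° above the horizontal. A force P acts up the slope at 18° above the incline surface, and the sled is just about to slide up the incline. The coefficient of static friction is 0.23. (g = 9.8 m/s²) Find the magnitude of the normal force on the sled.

On the verge of sliding up the incline, friction equals μN and acts down the slope.
Perpendicular: N + P sin 18° = W cos 27° = 333.6 N.
Along incline: P cos 18° = W sin 27° + μN  with W sin 27° = 170 N.
Solving the pair for P and N: P = 241.3 N, N = 259 N (and f = μN = 59.57 N).

N ≈ 259 N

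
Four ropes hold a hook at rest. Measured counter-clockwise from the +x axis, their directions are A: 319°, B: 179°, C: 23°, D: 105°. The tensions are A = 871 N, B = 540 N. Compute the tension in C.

T_C ≈ 32.3 N

Resolve: ΣF_x = 871 cos 319° + 540 cos 179° + T_C cos 23° + T_D cos 105° = 0.
        ΣF_y = 871 sin 319° + 540 sin 179° + T_C sin 23° + T_D sin 105° = 0.
The known terms sum to (117.4, -562) N, so 0.9205 T_C − 0.2588 T_D = -117.4 and 0.3907 T_C + 0.9659 T_D = 562.
Solving simultaneously: T_C = 32.34 N, T_D = 568.7 N.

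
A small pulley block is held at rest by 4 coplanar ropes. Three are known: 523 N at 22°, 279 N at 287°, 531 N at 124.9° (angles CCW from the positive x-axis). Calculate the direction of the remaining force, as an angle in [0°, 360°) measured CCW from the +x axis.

θ ≈ 234°

Sum the known components: ΣF_x = 262.7 N, ΣF_y = 364.6 N.
For equilibrium the remaining force must supply (−ΣF_x, −ΣF_y) = (-262.7, -364.6) N.
Magnitude = √((-262.7)² + (-364.6)²) = 449.4 N; direction = atan2(-364.6, -262.7) = 234.2°.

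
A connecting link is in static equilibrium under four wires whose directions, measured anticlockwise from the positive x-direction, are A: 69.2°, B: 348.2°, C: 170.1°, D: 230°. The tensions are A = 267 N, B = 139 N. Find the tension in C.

T_C ≈ 40.1 N

Resolve: ΣF_x = 267 cos 69.2° + 139 cos 348.2° + T_C cos 170.1° + T_D cos 230° = 0.
        ΣF_y = 267 sin 69.2° + 139 sin 348.2° + T_C sin 170.1° + T_D sin 230° = 0.
The known terms sum to (230.9, 221.2) N, so -0.9851 T_C − 0.6428 T_D = -230.9 and 0.1719 T_C − 0.7660 T_D = -221.2.
Solving simultaneously: T_C = 40.10 N, T_D = 297.7 N.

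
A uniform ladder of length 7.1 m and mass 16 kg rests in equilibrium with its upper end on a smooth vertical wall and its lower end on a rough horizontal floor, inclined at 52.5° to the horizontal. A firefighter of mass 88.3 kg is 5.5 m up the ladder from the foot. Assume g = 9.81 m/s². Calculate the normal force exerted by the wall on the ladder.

Torques about the foot: N_wall · 7.1 sin 52.5° = 16×9.81×3.55 cos 52.5° + 88.3×9.81×5.5 cos 52.5° → N_wall = 575.11 N.

N_wall ≈ 575 N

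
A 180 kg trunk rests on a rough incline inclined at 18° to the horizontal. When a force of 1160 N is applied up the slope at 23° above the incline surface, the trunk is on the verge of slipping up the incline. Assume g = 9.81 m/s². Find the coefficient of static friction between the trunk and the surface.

μ ≈ 0.426

On the verge of sliding up the incline, friction is at its maximum μN and acts down the slope.
Perpendicular to incline: N = W cos 18° − P sin 23° = 1679 − 453.2 = 1226 N.
Along incline: P cos 23° − μN = W sin 18° → μ = −(W sin 18° − P cos 23°) / N = 0.4258.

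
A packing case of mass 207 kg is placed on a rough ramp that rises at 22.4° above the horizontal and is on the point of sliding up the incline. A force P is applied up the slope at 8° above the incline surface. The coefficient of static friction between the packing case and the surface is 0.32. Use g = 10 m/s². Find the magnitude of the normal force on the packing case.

On the verge of sliding up the incline, friction equals μN and acts down the slope.
Perpendicular: N + P sin 8° = W cos 22.4° = 1914 N.
Along incline: P cos 8° = W sin 22.4° + μN  with W sin 22.4° = 788.8 N.
Solving the pair for P and N: P = 1354 N, N = 1725 N (and f = μN = 552.1 N).

N ≈ 1730 N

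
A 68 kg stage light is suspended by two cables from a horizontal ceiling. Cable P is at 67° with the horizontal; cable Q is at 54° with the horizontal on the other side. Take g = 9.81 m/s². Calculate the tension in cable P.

T_P ≈ 457 N

Weight W = 68 × 9.81 = 667.1 N acts straight down.
Horizontal: T_P cos 67° = T_Q cos 54°  →  T_Q = 0.6648 T_P.
Vertical: T_P sin 67° + T_Q sin 54° = 667.1.
Substituting the horizontal relation into the vertical equation gives 1.458 T_P = 667.1, so T_P = 457.4 N.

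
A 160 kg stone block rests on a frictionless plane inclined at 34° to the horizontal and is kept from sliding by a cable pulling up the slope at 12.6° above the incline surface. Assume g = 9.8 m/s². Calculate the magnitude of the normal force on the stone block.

Take axes along and perpendicular to the incline. Weight components: W sin 34° = 876.8 N down-slope, W cos 34° = 1300 N into the surface.
Along incline: T cos 12.6° = W sin 34° → T = 898.5 N.
Perpendicular: N = W cos 34° − T sin 12.6° = 1104 N.

N ≈ 1100 N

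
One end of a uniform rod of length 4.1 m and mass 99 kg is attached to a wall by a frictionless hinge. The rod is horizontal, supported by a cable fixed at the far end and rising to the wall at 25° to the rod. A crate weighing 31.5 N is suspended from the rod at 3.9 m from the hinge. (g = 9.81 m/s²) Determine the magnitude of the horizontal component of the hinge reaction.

H_x ≈ 1110 N

Take torques about the hinge: T sin 25° · 4.1 = 99×9.81×2.05 + 31.5×3.9 = 2113.8 N·m.
So T = 2113.8 / (0.4226 × 4.1) = 1219.9 N.
ΣF_x = 0: H_x = T cos 25° = 1105.6 N.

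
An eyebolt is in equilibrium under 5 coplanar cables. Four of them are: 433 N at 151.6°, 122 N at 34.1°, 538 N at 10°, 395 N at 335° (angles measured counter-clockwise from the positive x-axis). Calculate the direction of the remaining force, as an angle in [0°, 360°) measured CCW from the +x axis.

θ ≈ 198°

Sum the known components: ΣF_x = 608 N, ΣF_y = 200.8 N.
For equilibrium the remaining force must supply (−ΣF_x, −ΣF_y) = (-608, -200.8) N.
Magnitude = √((-608)² + (-200.8)²) = 640.3 N; direction = atan2(-200.8, -608) = 198.3°.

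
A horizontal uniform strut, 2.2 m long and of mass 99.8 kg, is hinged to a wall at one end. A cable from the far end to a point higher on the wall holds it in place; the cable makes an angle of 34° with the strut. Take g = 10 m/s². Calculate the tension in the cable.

T ≈ 892 N

Take torques about the hinge: T sin 34° · 2.2 = 99.8×10×1.1 = 1097.8 N·m.
So T = 1097.8 / (0.5592 × 2.2) = 892.36 N.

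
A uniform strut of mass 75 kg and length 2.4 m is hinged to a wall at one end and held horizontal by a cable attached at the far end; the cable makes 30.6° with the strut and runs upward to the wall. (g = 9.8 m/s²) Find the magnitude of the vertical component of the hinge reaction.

|H_y| ≈ 368 N

Take torques about the hinge: T sin 30.6° · 2.4 = 75×9.8×1.2 = 882 N·m.
So T = 882 / (0.5090 × 2.4) = 721.95 N.
ΣF_y = 0: H_y = (75×9.8) − T sin 30.6° = 735 − 367.5 = 367.5 N.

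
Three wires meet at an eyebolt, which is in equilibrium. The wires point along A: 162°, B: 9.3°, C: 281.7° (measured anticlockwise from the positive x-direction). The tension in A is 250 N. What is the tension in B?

Resolve: ΣF_x = 250 cos 162° + T_B cos 9.3° + T_C cos 281.7° = 0.
        ΣF_y = 250 sin 162° + T_B sin 9.3° + T_C sin 281.7° = 0.
The known terms sum to (-237.8, 77.25) N, so 0.9869 T_B + 0.2028 T_C = 237.8 and 0.1616 T_B − 0.9792 T_C = -77.25.
Solving simultaneously: T_B = 217.3 N, T_C = 114.8 N.

T_B ≈ 217 N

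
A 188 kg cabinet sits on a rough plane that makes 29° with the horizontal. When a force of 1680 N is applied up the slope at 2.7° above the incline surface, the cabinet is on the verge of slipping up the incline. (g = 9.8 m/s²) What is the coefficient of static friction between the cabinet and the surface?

μ ≈ 0.512

On the verge of sliding up the incline, friction is at its maximum μN and acts down the slope.
Perpendicular to incline: N = W cos 29° − P sin 2.7° = 1611 − 79.14 = 1532 N.
Along incline: P cos 2.7° − μN = W sin 29° → μ = −(W sin 29° − P cos 2.7°) / N = 0.5123.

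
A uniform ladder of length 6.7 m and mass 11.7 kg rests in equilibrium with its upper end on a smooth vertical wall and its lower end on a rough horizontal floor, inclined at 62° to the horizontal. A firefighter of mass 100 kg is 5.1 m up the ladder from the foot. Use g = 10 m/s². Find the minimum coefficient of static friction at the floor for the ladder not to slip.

μ_min ≈ 0.390

ΣF_y = 0: N_floor = 11.7×10 + 100×10 = 1117 N.
Torques about the foot: N_wall · 6.7 sin 62° = 11.7×10×3.35 cos 62° + 100×10×5.1 cos 62° → N_wall = 435.84 N.
ΣF_x = 0: f_floor = N_wall = 435.84 N.
μ_min = f_floor / N_floor = 435.84 / 1117 = 0.3902.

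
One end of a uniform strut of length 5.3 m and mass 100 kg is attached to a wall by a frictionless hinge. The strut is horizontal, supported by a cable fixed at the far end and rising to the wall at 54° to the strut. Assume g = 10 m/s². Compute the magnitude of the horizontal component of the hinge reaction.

Take torques about the hinge: T sin 54° · 5.3 = 100×10×2.65 = 2650 N·m.
So T = 2650 / (0.8090 × 5.3) = 618.03 N.
ΣF_x = 0: H_x = T cos 54° = 363.27 N.

H_x ≈ 363 N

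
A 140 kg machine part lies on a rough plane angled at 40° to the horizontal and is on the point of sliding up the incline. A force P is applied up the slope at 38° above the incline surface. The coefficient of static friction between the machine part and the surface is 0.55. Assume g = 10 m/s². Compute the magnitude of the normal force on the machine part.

On the verge of sliding up the incline, friction equals μN and acts down the slope.
Perpendicular: N + P sin 38° = W cos 40° = 1072 N.
Along incline: P cos 38° = W sin 40° + μN  with W sin 40° = 899.9 N.
Solving the pair for P and N: P = 1322 N, N = 258.4 N (and f = μN = 142.1 N).

N ≈ 258 N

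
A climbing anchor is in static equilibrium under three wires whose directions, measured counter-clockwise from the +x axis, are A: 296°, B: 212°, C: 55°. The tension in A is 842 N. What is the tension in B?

Resolve: ΣF_x = 842 cos 296° + T_B cos 212° + T_C cos 55° = 0.
        ΣF_y = 842 sin 296° + T_B sin 212° + T_C sin 55° = 0.
The known terms sum to (369.1, -756.8) N, so -0.8480 T_B + 0.5736 T_C = -369.1 and -0.5299 T_B + 0.8192 T_C = 756.8.
Solving simultaneously: T_B = 1885 N, T_C = 2143 N.

T_B ≈ 1880 N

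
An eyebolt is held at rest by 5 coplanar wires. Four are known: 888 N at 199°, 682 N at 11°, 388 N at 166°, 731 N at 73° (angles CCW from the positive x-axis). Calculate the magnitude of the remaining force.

Sum the known components: ΣF_x = -332.9 N, ΣF_y = 634 N.
For equilibrium the remaining force must supply (−ΣF_x, −ΣF_y) = (332.9, -634) N.
Magnitude = √((332.9)² + (-634)²) = 716 N; direction = atan2(-634, 332.9) = 297.7°.

F ≈ 716 N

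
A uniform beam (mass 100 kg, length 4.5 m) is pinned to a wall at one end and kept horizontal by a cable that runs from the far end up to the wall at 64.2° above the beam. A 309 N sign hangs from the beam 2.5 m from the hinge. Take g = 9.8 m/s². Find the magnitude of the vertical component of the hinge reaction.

|H_y| ≈ 627 N

Take torques about the hinge: T sin 64.2° · 4.5 = 100×9.8×2.25 + 309×2.5 = 2977.5 N·m.
So T = 2977.5 / (0.9003 × 4.5) = 734.92 N.
ΣF_y = 0: H_y = (100×9.8 + 309) − T sin 64.2° = 1289 − 661.67 = 627.33 N.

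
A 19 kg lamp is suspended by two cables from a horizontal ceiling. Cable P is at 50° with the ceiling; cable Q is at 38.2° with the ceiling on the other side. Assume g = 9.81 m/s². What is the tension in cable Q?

Weight W = 19 × 9.81 = 186.4 N acts straight down.
Horizontal: T_P cos 50° = T_Q cos 38.2°  →  T_P = 1.223 T_Q.
Vertical: T_P sin 50° + T_Q sin 38.2° = 186.4.
Substituting the horizontal relation into the vertical equation gives 1.555 T_Q = 186.4, so T_Q = 119.9 N.

T_Q ≈ 120 N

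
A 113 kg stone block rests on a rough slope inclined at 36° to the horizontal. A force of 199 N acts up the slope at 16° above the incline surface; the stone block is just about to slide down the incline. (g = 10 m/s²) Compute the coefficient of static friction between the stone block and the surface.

On the verge of sliding down the incline, friction is at its maximum μN and acts up the slope.
Perpendicular to incline: N = W cos 36° − P sin 16° = 914.2 − 54.85 = 859.3 N.
Along incline: P cos 16° + μN = W sin 36° → μ = (W sin 36° − P cos 16°) / N = 0.5503.

μ ≈ 0.550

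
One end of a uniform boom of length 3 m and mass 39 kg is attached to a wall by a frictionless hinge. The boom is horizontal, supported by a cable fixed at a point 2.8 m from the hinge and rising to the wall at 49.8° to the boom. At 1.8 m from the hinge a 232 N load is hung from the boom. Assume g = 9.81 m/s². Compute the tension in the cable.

Take torques about the hinge: T sin 49.8° · 2.8 = 39×9.81×1.5 + 232×1.8 = 991.49 N·m.
So T = 991.49 / (0.7638 × 2.8) = 463.61 N.

T ≈ 464 N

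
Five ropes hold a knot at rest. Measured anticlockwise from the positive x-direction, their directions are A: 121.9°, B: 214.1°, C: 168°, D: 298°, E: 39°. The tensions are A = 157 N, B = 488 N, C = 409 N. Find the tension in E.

T_E ≈ 824 N

Resolve: ΣF_x = 157 cos 121.9° + 488 cos 214.1° + 409 cos 168° + T_D cos 298° + T_E cos 39° = 0.
        ΣF_y = 157 sin 121.9° + 488 sin 214.1° + 409 sin 168° + T_D sin 298° + T_E sin 39° = 0.
The known terms sum to (-887.1, -55.27) N, so 0.4695 T_D + 0.7771 T_E = 887.1 and -0.8829 T_D + 0.6293 T_E = 55.27.
Solving simultaneously: T_D = 525 N, T_E = 824.4 N.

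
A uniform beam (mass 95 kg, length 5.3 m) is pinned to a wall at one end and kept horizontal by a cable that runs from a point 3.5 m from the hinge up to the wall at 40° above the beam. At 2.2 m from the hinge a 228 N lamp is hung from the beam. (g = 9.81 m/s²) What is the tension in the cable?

T ≈ 1320 N

Take torques about the hinge: T sin 40° · 3.5 = 95×9.81×2.65 + 228×2.2 = 2971.3 N·m.
So T = 2971.3 / (0.6428 × 3.5) = 1320.7 N.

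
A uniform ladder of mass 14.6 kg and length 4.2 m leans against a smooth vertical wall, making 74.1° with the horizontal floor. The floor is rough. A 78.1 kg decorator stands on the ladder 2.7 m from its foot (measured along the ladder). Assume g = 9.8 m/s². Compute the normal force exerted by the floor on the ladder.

N_floor ≈ 908 N

ΣF_y = 0: N_floor = 14.6×9.8 + 78.1×9.8 = 908.46 N.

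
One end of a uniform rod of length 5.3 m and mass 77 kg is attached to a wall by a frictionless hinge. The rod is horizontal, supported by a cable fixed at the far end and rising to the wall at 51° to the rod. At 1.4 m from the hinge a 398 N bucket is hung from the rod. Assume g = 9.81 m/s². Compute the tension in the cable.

T ≈ 621 N

Take torques about the hinge: T sin 51° · 5.3 = 77×9.81×2.65 + 398×1.4 = 2558.9 N·m.
So T = 2558.9 / (0.7771 × 5.3) = 621.27 N.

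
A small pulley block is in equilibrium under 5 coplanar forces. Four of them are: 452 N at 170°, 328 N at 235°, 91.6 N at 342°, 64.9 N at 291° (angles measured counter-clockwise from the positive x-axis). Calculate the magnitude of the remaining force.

Sum the known components: ΣF_x = -522.9 N, ΣF_y = -279.1 N.
For equilibrium the remaining force must supply (−ΣF_x, −ΣF_y) = (522.9, 279.1) N.
Magnitude = √((522.9)² + (279.1)²) = 592.7 N; direction = atan2(279.1, 522.9) = 28.1°.

F ≈ 593 N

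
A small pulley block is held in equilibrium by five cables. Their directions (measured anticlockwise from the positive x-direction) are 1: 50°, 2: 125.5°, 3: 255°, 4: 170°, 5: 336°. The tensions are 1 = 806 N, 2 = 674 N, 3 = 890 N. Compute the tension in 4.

T_4 ≈ 983 N

Resolve: ΣF_x = 806 cos 50° + 674 cos 125.5° + 890 cos 255° + T_4 cos 170° + T_5 cos 336° = 0.
        ΣF_y = 806 sin 50° + 674 sin 125.5° + 890 sin 255° + T_4 sin 170° + T_5 sin 336° = 0.
The known terms sum to (-103.7, 306.5) N, so -0.9848 T_4 + 0.9135 T_5 = 103.7 and 0.1736 T_4 − 0.4067 T_5 = -306.5.
Solving simultaneously: T_4 = 983 N, T_5 = 1173 N.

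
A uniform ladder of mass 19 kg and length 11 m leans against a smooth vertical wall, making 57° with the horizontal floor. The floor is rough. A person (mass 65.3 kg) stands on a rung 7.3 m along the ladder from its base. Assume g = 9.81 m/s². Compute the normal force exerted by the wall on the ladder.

N_wall ≈ 337 N

Torques about the foot: N_wall · 11 sin 57° = 19×9.81×5.5 cos 57° + 65.3×9.81×7.3 cos 57° → N_wall = 336.6 N.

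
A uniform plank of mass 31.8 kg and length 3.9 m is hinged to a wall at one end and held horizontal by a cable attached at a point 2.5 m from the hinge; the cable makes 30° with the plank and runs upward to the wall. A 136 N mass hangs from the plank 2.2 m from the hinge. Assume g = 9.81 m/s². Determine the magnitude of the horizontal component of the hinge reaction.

Take torques about the hinge: T sin 30° · 2.5 = 31.8×9.81×1.95 + 136×2.2 = 907.52 N·m.
So T = 907.52 / (0.5000 × 2.5) = 726.01 N.
ΣF_x = 0: H_x = T cos 30° = 628.75 N.

H_x ≈ 629 N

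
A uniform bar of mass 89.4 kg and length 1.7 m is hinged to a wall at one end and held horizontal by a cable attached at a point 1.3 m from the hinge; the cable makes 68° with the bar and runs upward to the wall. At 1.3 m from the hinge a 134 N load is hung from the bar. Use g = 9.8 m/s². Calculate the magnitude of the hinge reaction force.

Take torques about the hinge: T sin 68° · 1.3 = 89.4×9.8×0.85 + 134×1.3 = 918.9 N·m.
So T = 918.9 / (0.9272 × 1.3) = 762.36 N.
ΣF_x = 0: H_x = T cos 68° = 285.59 N.
ΣF_y = 0: H_y = (89.4×9.8 + 134) − T sin 68° = 1010.1 − 706.85 = 303.27 N.
|H| = √(H_x² + H_y²) = √((285.59)² + (303.27)²) = 416.57 N.

|H| ≈ 417 N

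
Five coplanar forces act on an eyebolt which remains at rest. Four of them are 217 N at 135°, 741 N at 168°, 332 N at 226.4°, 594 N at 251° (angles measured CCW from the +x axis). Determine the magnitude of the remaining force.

F ≈ 1390 N

Sum the known components: ΣF_x = -1301 N, ΣF_y = -494.6 N.
For equilibrium the remaining force must supply (−ΣF_x, −ΣF_y) = (1301, 494.6) N.
Magnitude = √((1301)² + (494.6)²) = 1391 N; direction = atan2(494.6, 1301) = 20.8°.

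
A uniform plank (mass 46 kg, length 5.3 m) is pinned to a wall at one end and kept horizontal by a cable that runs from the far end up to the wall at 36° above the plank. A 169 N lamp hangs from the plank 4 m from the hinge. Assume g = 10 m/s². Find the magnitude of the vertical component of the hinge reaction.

|H_y| ≈ 271 N

Take torques about the hinge: T sin 36° · 5.3 = 46×10×2.65 + 169×4 = 1895 N·m.
So T = 1895 / (0.5878 × 5.3) = 608.3 N.
ΣF_y = 0: H_y = (46×10 + 169) − T sin 36° = 629 − 357.55 = 271.45 N.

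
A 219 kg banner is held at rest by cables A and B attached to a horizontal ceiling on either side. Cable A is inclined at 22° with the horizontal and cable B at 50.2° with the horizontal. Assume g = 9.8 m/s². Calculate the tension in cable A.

Weight W = 219 × 9.8 = 2146 N acts straight down.
Horizontal: T_A cos 22° = T_B cos 50.2°  →  T_B = 1.448 T_A.
Vertical: T_A sin 22° + T_B sin 50.2° = 2146.
Substituting the horizontal relation into the vertical equation gives 1.487 T_A = 2146, so T_A = 1443 N.

T_A ≈ 1440 N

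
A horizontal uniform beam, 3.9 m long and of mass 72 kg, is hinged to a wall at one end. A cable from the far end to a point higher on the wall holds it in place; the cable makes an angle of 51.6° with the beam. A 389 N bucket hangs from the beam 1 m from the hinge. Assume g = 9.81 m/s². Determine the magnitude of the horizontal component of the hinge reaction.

Take torques about the hinge: T sin 51.6° · 3.9 = 72×9.81×1.95 + 389×1 = 1766.3 N·m.
So T = 1766.3 / (0.7837 × 3.9) = 577.91 N.
ΣF_x = 0: H_x = T cos 51.6° = 358.97 N.

H_x ≈ 359 N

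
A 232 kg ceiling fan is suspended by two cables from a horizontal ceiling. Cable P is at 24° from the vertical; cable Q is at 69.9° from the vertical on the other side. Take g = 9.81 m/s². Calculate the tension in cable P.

Angles from the horizontal: cable P is 90° − 24° = 66°, cable Q is 90° − 69.9° = 20.1°.
Weight W = 232 × 9.81 = 2276 N acts straight down.
Horizontal: T_P cos 66° = T_Q cos 20.1°  →  T_Q = 0.4331 T_P.
Vertical: T_P sin 66° + T_Q sin 20.1° = 2276.
Substituting the horizontal relation into the vertical equation gives 1.062 T_P = 2276, so T_P = 2142 N.

T_P ≈ 2140 N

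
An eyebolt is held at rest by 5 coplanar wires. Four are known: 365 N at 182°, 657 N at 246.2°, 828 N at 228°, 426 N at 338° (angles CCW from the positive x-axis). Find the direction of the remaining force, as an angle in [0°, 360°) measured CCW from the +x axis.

Sum the known components: ΣF_x = -789 N, ΣF_y = -1389 N.
For equilibrium the remaining force must supply (−ΣF_x, −ΣF_y) = (789, 1389) N.
Magnitude = √((789)² + (1389)²) = 1597 N; direction = atan2(1389, 789) = 60.4°.

θ ≈ 60.4°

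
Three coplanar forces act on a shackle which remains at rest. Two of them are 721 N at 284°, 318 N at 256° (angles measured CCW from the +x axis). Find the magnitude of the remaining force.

F ≈ 1010 N

Sum the known components: ΣF_x = 97.49 N, ΣF_y = -1008 N.
For equilibrium the remaining force must supply (−ΣF_x, −ΣF_y) = (-97.49, 1008) N.
Magnitude = √((-97.49)² + (1008)²) = 1013 N; direction = atan2(1008, -97.49) = 95.5°.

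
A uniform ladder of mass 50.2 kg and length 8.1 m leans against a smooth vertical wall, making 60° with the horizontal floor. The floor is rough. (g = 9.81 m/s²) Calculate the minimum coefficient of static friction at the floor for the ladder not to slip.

μ_min ≈ 0.289

ΣF_y = 0: N_floor = 50.2×9.81 = 492.46 N.
Torques about the foot: N_wall · 8.1 sin 60° = 50.2×9.81×4.05 cos 60° → N_wall = 142.16 N.
ΣF_x = 0: f_floor = N_wall = 142.16 N.
μ_min = f_floor / N_floor = 142.16 / 492.46 = 0.2887.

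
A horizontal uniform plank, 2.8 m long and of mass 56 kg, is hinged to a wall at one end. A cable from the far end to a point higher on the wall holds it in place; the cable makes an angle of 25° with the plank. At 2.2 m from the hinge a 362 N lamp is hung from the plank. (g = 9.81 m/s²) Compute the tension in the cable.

Take torques about the hinge: T sin 25° · 2.8 = 56×9.81×1.4 + 362×2.2 = 1565.5 N·m.
So T = 1565.5 / (0.4226 × 2.8) = 1323 N.

T ≈ 1320 N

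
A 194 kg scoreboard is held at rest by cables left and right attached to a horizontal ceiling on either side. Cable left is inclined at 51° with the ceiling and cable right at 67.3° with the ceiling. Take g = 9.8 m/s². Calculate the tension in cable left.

T_left ≈ 833 N

Weight W = 194 × 9.8 = 1901 N acts straight down.
Horizontal: T_left cos 51° = T_right cos 67.3°  →  T_right = 1.631 T_left.
Vertical: T_left sin 51° + T_right sin 67.3° = 1901.
Substituting the horizontal relation into the vertical equation gives 2.282 T_left = 1901, so T_left = 833.3 N.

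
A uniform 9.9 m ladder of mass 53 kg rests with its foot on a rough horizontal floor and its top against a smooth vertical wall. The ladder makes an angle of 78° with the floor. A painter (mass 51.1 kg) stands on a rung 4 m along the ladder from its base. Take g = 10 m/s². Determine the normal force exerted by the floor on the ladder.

ΣF_y = 0: N_floor = 53×10 + 51.1×10 = 1041 N.

N_floor ≈ 1040 N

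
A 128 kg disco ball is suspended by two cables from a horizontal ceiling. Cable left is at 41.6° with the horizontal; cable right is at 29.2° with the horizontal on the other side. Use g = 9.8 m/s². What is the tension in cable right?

Weight W = 128 × 9.8 = 1254 N acts straight down.
Horizontal: T_left cos 41.6° = T_right cos 29.2°  →  T_left = 1.167 T_right.
Vertical: T_left sin 41.6° + T_right sin 29.2° = 1254.
Substituting the horizontal relation into the vertical equation gives 1.263 T_right = 1254, so T_right = 993.3 N.

T_right ≈ 993 N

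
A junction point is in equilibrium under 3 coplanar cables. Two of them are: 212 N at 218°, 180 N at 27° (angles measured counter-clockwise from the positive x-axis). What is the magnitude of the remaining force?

F ≈ 49.3 N

Sum the known components: ΣF_x = -6.677 N, ΣF_y = -48.8 N.
For equilibrium the remaining force must supply (−ΣF_x, −ΣF_y) = (6.677, 48.8) N.
Magnitude = √((6.677)² + (48.8)²) = 49.26 N; direction = atan2(48.8, 6.677) = 82.2°.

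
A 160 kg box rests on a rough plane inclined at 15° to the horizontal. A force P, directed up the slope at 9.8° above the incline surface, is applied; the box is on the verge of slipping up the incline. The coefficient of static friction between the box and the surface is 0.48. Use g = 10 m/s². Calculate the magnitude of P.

P ≈ 1080 N

On the verge of sliding up the incline, friction equals μN and acts down the slope.
Perpendicular: N + P sin 9.8° = W cos 15° = 1545 N.
Along incline: P cos 9.8° = W sin 15° + μN  with W sin 15° = 414.1 N.
Solving the pair for P and N: P = 1083 N, N = 1361 N (and f = μN = 653.3 N).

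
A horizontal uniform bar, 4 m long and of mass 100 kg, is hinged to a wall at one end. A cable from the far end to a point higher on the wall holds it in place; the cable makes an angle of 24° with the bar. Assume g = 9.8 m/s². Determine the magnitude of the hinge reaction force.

Take torques about the hinge: T sin 24° · 4 = 100×9.8×2 = 1960 N·m.
So T = 1960 / (0.4067 × 4) = 1204.7 N.
ΣF_x = 0: H_x = T cos 24° = 1100.6 N.
ΣF_y = 0: H_y = (100×9.8) − T sin 24° = 980 − 490 = 490 N.
|H| = √(H_x² + H_y²) = √((1100.6)² + (490)²) = 1204.7 N.

|H| ≈ 1200 N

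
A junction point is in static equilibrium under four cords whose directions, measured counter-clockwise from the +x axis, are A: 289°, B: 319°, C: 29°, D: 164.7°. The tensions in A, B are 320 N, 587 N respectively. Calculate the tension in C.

T_C ≈ 743 N

Resolve: ΣF_x = 320 cos 289° + 587 cos 319° + T_C cos 29° + T_D cos 164.7° = 0.
        ΣF_y = 320 sin 289° + 587 sin 319° + T_C sin 29° + T_D sin 164.7° = 0.
The known terms sum to (547.2, -687.7) N, so 0.8746 T_C − 0.9646 T_D = -547.2 and 0.4848 T_C + 0.2639 T_D = 687.7.
Solving simultaneously: T_C = 743 N, T_D = 1241 N.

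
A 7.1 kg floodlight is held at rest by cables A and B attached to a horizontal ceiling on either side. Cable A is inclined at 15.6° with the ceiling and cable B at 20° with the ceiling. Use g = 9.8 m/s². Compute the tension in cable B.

T_B ≈ 115 N

Weight W = 7.1 × 9.8 = 69.58 N acts straight down.
Horizontal: T_A cos 15.6° = T_B cos 20°  →  T_A = 0.9756 T_B.
Vertical: T_A sin 15.6° + T_B sin 20° = 69.58.
Substituting the horizontal relation into the vertical equation gives 0.6044 T_B = 69.58, so T_B = 115.1 N.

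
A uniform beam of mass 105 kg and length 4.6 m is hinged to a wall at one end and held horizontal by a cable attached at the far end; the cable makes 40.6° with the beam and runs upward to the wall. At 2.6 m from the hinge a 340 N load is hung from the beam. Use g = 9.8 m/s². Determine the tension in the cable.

T ≈ 1090 N

Take torques about the hinge: T sin 40.6° · 4.6 = 105×9.8×2.3 + 340×2.6 = 3250.7 N·m.
So T = 3250.7 / (0.6508 × 4.6) = 1085.9 N.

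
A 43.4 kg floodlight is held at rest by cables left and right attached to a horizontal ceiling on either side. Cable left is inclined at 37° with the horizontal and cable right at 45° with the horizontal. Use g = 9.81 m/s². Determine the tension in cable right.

T_right ≈ 343 N

Weight W = 43.4 × 9.81 = 425.8 N acts straight down.
Horizontal: T_left cos 37° = T_right cos 45°  →  T_left = 0.8854 T_right.
Vertical: T_left sin 37° + T_right sin 45° = 425.8.
Substituting the horizontal relation into the vertical equation gives 1.24 T_right = 425.8, so T_right = 343.4 N.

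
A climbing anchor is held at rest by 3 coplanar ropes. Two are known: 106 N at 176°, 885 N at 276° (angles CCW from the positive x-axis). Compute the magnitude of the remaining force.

F ≈ 873 N

Sum the known components: ΣF_x = -13.23 N, ΣF_y = -872.8 N.
For equilibrium the remaining force must supply (−ΣF_x, −ΣF_y) = (13.23, 872.8) N.
Magnitude = √((13.23)² + (872.8)²) = 872.9 N; direction = atan2(872.8, 13.23) = 89.1°.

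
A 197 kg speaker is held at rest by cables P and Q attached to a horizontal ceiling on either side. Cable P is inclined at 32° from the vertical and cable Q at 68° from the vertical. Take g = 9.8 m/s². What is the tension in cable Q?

T_Q ≈ 1040 N

Angles from the horizontal: cable P is 90° − 32° = 58°, cable Q is 90° − 68° = 22°.
Weight W = 197 × 9.8 = 1931 N acts straight down.
Horizontal: T_P cos 58° = T_Q cos 22°  →  T_P = 1.75 T_Q.
Vertical: T_P sin 58° + T_Q sin 22° = 1931.
Substituting the horizontal relation into the vertical equation gives 1.858 T_Q = 1931, so T_Q = 1039 N.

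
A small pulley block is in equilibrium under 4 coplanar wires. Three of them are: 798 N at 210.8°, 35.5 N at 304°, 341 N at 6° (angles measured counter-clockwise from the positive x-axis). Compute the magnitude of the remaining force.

F ≈ 518 N

Sum the known components: ΣF_x = -326.5 N, ΣF_y = -402.4 N.
For equilibrium the remaining force must supply (−ΣF_x, −ΣF_y) = (326.5, 402.4) N.
Magnitude = √((326.5)² + (402.4)²) = 518.2 N; direction = atan2(402.4, 326.5) = 50.9°.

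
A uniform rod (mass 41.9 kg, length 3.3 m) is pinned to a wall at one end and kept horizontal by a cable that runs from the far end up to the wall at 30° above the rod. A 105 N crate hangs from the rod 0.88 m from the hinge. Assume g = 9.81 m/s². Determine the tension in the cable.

Take torques about the hinge: T sin 30° · 3.3 = 41.9×9.81×1.65 + 105×0.88 = 770.61 N·m.
So T = 770.61 / (0.5000 × 3.3) = 467.04 N.

T ≈ 467 N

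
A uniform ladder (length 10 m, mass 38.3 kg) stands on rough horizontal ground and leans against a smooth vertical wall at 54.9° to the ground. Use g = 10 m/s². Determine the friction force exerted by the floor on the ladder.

f ≈ 135 N

Torques about the foot: N_wall · 10 sin 54.9° = 38.3×10×5 cos 54.9° → N_wall = 134.59 N.
ΣF_x = 0: f_floor = N_wall = 134.59 N.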